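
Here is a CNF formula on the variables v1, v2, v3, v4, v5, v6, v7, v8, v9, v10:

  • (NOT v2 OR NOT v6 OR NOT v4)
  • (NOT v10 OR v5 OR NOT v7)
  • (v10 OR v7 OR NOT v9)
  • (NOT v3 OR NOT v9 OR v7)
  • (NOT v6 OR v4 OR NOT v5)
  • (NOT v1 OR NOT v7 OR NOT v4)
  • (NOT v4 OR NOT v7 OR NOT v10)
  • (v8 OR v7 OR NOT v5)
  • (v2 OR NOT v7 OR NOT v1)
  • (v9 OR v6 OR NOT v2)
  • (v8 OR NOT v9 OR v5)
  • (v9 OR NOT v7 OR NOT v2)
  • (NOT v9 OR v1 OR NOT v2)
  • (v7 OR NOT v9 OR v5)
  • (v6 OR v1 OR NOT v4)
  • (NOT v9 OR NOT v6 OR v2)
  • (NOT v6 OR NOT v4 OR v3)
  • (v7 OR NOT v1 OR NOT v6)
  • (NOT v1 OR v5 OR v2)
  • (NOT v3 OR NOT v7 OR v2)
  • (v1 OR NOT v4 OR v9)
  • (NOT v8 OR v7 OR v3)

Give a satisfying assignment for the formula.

v1=0, v2=0, v3=0, v4=0, v5=0, v6=1, v7=0, v8=0, v9=0, v10=0

Branch on v1: take v1 = False.
Try v2 = False.
Try v3 = False.
The remaining clauses are satisfied by v4 = False, v5 = False, v6 = True, v7 = False, v8 = False, v9 = False, v10 = False.
Every clause has at least one true literal under this assignment.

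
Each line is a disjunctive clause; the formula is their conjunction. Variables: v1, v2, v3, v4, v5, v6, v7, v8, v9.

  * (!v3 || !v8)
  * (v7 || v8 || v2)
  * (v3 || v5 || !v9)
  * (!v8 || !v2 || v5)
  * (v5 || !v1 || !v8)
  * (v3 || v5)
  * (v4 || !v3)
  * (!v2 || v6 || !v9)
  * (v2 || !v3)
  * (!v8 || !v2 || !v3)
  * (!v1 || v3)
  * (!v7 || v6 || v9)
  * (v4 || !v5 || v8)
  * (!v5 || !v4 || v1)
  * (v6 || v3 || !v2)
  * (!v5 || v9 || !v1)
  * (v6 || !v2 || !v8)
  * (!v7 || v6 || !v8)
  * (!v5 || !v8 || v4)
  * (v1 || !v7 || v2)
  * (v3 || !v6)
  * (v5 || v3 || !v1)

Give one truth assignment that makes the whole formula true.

v1 = False  v2 = True  v3 = True  v4 = True  v5 = False  v6 = True  v7 = True  v8 = False  v9 = False

Branch on v1: take v1 = False.
Branch on v2: take v2 = True.
The remaining clauses are satisfied by v3 = True, v4 = True, v5 = False, v6 = True, v7 = True, v8 = False, v9 = False.
Every clause has at least one true literal under this assignment.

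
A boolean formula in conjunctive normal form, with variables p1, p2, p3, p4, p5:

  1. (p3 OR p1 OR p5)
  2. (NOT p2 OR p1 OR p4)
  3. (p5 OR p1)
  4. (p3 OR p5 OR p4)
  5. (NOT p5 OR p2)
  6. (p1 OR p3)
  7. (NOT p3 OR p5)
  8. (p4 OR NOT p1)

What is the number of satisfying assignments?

5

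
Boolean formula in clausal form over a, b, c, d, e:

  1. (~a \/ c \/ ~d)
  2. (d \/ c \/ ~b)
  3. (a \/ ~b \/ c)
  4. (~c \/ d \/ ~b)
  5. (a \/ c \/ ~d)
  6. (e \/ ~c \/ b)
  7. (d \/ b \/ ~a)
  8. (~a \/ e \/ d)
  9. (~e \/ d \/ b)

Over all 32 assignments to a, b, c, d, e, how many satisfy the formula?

7

Satisfying assignments:
  a=0 b=0 c=0 d=0 e=0
  a=0 b=0 c=1 d=1 e=1
  a=0 b=1 c=1 d=1 e=0
  a=0 b=1 c=1 d=1 e=1
  a=1 b=0 c=1 d=1 e=1
  a=1 b=1 c=1 d=1 e=0
  a=1 b=1 c=1 d=1 e=1
Count: 7.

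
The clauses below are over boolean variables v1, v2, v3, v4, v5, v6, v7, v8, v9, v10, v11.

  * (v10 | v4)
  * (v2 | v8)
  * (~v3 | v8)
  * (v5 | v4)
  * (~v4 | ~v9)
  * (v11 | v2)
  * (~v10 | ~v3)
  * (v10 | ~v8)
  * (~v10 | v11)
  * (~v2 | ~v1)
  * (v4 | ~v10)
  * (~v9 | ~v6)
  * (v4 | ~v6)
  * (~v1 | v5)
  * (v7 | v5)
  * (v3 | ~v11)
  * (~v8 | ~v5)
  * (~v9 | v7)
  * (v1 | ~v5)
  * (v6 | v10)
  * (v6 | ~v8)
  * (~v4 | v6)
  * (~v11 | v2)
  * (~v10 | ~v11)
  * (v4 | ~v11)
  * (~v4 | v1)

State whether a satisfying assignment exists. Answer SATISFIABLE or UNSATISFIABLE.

v4 = True:
  propagation gives v9=False, v6=True, v1=True, v2=False; an empty clause results — contradiction.
v4 = False:
  propagation gives v10=True; an empty clause results — contradiction.
Every branch closes, so no satisfying assignment exists.

UNSATISFIABLE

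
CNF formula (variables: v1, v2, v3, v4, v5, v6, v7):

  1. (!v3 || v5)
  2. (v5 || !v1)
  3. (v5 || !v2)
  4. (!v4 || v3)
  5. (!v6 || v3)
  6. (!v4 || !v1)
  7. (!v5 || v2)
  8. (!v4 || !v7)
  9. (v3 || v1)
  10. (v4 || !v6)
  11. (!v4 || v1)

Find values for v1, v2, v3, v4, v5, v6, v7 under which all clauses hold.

v1 = T, v2 = T, v3 = F, v4 = F, v5 = T, v6 = F, v7 = T

Pure literal: v6 appears only negated; assign v6 = False.
Set v1 = True and propagate.
  then v5 is forced to True.
  then v4 is forced to False.
  then v2 is forced to True.
v3, v7 are now unconstrained; take v3 = False, v7 = True.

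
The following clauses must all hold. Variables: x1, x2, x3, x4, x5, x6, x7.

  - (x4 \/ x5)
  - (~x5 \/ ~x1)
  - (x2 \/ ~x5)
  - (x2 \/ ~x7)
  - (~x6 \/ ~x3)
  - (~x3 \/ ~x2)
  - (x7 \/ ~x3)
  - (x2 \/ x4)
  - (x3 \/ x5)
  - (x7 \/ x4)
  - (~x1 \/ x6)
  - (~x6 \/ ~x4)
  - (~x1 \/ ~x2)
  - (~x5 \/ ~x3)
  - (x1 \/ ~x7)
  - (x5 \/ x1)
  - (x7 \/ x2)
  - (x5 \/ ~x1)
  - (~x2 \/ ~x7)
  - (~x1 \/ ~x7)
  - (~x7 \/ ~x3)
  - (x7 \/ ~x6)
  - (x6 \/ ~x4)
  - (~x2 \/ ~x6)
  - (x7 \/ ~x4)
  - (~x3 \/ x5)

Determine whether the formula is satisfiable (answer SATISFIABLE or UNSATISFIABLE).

UNSATISFIABLE

x7 = True:
  propagation gives x2=True; an empty clause results — contradiction.
x7 = False:
  propagation gives x3=False, x5=True, x1=False, x2=True; an empty clause results — contradiction.
Every branch closes, so no satisfying assignment exists.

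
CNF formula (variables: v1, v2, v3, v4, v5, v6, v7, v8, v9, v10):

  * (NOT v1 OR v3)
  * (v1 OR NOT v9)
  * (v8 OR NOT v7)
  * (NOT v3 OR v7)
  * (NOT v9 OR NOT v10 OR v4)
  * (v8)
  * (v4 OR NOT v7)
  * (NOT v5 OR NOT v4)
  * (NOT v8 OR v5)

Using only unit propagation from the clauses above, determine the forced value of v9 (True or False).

False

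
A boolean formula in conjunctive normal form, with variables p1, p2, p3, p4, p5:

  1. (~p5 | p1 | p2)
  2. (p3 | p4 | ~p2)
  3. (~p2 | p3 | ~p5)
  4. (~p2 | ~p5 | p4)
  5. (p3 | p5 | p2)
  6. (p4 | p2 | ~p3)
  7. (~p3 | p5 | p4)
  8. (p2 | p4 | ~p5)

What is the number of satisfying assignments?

Split on p2, then p5.
  p2=T, p5=T: remaining (p1,p3,p4) ∈ {(F,T,T); (T,T,T)} — 2.
  p2=T, p5=F: remaining (p1,p3,p4) ∈ {(F,F,T); (F,T,T); (T,F,T); (T,T,T)} — 4.
  p2=F, p5=T: remaining (p1,p3,p4) ∈ {(T,F,T); (T,T,T)} — 2.
  p2=F, p5=F: remaining (p1,p3,p4) ∈ {(F,T,T); (T,T,T)} — 2.
Total: 2 + 4 + 2 + 2 = 10.

10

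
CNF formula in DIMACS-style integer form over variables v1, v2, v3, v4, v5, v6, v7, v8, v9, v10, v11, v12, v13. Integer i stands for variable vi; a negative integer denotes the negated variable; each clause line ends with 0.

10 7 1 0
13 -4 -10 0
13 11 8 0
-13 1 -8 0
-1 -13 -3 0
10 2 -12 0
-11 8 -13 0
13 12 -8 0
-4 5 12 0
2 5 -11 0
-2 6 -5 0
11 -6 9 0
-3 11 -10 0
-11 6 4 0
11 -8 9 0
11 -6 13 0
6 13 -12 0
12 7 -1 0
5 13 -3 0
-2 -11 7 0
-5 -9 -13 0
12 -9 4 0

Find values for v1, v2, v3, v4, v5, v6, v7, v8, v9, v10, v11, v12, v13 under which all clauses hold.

v3 occurs only negated in the remaining clauses — set v3 = False.
Try v1 = True.
The remaining clauses are satisfied by v2 = False, v4 = False, v5 = True, v6 = True, v7 = False, v8 = True, v9 = False, v10 = True, v11 = True, v12 = True, v13 = True.
Every clause has at least one true literal under this assignment.

v1 = 1  v2 = 0  v3 = 0  v4 = 0  v5 = 1  v6 = 1  v7 = 0  v8 = 1  v9 = 0  v10 = 1  v11 = 1  v12 = 1  v13 = 1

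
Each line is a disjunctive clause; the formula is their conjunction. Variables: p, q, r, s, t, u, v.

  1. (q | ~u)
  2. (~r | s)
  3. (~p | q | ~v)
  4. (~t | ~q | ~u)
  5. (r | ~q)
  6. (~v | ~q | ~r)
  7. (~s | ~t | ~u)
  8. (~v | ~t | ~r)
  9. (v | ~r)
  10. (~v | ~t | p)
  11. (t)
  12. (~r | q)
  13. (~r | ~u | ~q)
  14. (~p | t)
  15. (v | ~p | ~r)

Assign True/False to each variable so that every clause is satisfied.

Unit propagation: (t) forces t = True.
u occurs only negated in the remaining clauses — set u = False.
Try p = True.
Branch on q: take q = False.
  then v is forced to False.
  then r is forced to False.
s is now unconstrained; take s = False.

p = True, q = False, r = False, s = False, t = True, u = False, v = False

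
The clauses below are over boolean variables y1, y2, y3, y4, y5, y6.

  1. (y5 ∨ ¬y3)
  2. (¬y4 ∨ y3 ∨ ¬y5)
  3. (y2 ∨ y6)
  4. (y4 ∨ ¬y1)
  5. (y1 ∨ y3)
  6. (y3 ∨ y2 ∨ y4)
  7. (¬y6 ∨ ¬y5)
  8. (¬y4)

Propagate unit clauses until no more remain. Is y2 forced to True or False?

True

(¬y4) stands alone — y4 = False.
From (y4 ∨ ¬y1) and y4 = False: y1 = False.
In (y1 ∨ y3), y1 is now false; y3 must hold, so y3 = True.
(¬y3 ∨ y5): since y3 = True, the clause reduces to (y5). y5 = True.
(¬y5 ∨ ¬y6) with y5 = True leaves only ¬y6, so y6 = False.
(y2 ∨ y6) with y6 = False leaves only y2, so y2 = True.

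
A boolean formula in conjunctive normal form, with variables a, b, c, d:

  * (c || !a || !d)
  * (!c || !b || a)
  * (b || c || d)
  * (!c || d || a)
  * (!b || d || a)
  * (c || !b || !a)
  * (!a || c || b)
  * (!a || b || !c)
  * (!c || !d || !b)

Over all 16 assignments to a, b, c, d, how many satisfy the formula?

The models are:
  a=0 b=0 c=0 d=1
  a=0 b=0 c=1 d=1
  a=0 b=1 c=0 d=1
  a=1 b=1 c=1 d=0
Count: 4.

4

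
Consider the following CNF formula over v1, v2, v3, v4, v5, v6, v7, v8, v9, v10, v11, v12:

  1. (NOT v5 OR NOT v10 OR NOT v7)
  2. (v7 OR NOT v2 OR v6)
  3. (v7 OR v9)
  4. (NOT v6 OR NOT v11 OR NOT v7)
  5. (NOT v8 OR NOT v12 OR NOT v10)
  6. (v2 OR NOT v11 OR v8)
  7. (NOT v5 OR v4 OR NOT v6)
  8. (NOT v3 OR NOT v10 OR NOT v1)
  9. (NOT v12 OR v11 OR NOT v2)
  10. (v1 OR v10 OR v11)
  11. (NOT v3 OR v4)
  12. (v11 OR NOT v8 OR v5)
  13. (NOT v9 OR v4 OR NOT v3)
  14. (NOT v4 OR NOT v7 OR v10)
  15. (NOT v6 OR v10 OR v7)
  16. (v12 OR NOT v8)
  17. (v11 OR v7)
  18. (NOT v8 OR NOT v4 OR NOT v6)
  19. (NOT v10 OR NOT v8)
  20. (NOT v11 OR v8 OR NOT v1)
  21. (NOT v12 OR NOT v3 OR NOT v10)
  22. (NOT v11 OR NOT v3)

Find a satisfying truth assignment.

v1=T  v2=F  v3=F  v4=T  v5=T  v6=F  v7=F  v8=T  v9=T  v10=F  v11=T  v12=T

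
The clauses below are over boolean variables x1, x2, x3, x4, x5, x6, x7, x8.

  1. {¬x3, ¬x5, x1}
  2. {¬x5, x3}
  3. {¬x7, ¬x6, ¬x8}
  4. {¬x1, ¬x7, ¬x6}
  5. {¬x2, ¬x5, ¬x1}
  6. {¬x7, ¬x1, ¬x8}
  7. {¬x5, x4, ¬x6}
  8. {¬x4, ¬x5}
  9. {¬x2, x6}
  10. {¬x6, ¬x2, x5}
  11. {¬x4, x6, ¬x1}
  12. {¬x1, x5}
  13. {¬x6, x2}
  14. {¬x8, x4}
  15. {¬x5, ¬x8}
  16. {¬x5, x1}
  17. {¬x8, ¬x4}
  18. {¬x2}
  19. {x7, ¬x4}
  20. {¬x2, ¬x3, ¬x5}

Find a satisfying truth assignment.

The clause (¬x2) is unit: x2 must be False.
(¬x6) is a unit clause, so x6 = False.
x8 occurs only negated in the remaining clauses — set x8 = False.
Set x1 = False and propagate.
  then x5 is forced to False.
For the remaining variables, x3 = False, x4 = False, x7 = False works.

x1=0, x2=0, x3=0, x4=0, x5=0, x6=0, x7=0, x8=0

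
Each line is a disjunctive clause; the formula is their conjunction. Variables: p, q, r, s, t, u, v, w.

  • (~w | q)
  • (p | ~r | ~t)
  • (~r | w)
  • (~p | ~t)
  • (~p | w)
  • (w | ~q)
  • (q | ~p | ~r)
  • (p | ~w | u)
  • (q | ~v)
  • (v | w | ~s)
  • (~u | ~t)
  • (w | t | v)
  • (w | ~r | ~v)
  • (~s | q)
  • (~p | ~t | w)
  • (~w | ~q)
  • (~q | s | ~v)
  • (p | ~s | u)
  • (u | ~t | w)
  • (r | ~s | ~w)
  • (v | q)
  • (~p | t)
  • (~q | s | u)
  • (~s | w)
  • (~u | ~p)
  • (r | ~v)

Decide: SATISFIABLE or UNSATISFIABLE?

UNSATISFIABLE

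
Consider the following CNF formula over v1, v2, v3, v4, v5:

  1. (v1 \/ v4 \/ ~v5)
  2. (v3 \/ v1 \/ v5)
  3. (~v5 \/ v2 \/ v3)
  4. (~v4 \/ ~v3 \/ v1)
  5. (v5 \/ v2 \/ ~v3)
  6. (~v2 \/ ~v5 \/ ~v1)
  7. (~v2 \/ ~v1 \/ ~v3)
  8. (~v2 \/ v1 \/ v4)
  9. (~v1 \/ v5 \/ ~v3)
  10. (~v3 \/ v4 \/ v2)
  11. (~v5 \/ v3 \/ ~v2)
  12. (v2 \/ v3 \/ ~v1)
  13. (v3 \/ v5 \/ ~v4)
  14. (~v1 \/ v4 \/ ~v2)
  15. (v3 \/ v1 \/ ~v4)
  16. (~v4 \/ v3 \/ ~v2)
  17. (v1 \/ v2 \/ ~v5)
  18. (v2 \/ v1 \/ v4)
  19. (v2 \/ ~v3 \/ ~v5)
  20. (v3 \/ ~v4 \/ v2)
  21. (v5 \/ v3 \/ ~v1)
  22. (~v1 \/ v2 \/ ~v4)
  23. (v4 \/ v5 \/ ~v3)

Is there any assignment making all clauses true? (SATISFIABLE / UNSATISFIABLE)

UNSATISFIABLE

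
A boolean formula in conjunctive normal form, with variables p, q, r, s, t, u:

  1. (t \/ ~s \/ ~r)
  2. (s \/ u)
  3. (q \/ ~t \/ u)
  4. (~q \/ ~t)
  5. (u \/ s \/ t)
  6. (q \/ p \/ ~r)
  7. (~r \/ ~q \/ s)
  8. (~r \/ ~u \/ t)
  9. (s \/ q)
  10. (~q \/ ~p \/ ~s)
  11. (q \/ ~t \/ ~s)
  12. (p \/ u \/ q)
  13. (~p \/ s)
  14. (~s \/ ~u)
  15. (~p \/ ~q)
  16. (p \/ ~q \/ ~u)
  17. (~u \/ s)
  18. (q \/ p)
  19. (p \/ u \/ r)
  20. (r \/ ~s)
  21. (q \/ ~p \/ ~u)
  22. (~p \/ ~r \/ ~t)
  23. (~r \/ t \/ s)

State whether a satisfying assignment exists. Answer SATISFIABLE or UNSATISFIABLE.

q = True:
  propagation gives t=False, p=False, u=False, s=True; an empty clause results — contradiction.
q = False:
  propagation gives s=True, t=False, r=False; an empty clause results — contradiction.
Every branch closes, so no satisfying assignment exists.

UNSATISFIABLE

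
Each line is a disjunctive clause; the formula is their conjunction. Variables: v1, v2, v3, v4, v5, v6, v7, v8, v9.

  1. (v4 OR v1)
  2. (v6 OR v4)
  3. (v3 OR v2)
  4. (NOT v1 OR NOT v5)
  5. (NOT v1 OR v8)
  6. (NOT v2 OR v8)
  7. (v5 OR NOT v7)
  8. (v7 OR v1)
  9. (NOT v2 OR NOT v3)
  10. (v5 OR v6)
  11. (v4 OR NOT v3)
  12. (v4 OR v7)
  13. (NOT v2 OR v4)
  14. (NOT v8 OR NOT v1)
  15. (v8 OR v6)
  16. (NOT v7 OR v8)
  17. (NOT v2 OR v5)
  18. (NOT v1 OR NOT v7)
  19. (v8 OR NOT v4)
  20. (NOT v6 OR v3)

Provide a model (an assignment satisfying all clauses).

v1=False  v2=True  v3=False  v4=True  v5=True  v6=False  v7=True  v8=True  v9=True

Check each clause:
  1. (v4 OR v1) — v4 is true.
  2. (v6 OR v4) — v4 is true.
  3. (v2 OR v3) — v2 is true.
  4. (NOT v5 OR NOT v1) — NOT v1 is true.
  5. (NOT v1 OR v8) — v8 is true.
  6. (v8 OR NOT v2) — v8 is true.
  7. (NOT v7 OR v5) — v5 is true.
  8. (v1 OR v7) — v7 is true.
  9. (NOT v2 OR NOT v3) — NOT v3 is true.
  10. (v5 OR v6) — v5 is true.
  11. (v4 OR NOT v3) — v4 is true.
  12. (v7 OR v4) — v4 is true.
  13. (NOT v2 OR v4) — v4 is true.
  14. (NOT v8 OR NOT v1) — NOT v1 is true.
  15. (v8 OR v6) — v8 is true.
  16. (NOT v7 OR v8) — v8 is true.
  17. (NOT v2 OR v5) — v5 is true.
  18. (NOT v1 OR NOT v7) — NOT v1 is true.
  19. (v8 OR NOT v4) — v8 is true.
  20. (NOT v6 OR v3) — NOT v6 is true.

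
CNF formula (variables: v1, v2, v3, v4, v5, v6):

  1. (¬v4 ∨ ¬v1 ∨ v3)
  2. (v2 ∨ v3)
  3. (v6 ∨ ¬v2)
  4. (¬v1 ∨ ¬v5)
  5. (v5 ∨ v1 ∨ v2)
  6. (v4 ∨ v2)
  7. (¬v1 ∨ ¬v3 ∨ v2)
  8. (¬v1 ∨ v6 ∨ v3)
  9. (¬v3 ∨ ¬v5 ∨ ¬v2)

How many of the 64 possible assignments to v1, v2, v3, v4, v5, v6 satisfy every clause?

Case analysis on v2 and v1:
  v2=1, v1=1: remaining (v3,v4,v5,v6) ∈ {(0,0,0,1); (1,0,0,1); (1,1,0,1)} — 3.
  v2=1, v1=0: v4 free; 3 ways for (v3,v5,v6) × 2^1 = 6.
  v2=0, v1=1: a clause becomes empty — 0.
  v2=0, v1=0: remaining (v3,v4,v5,v6) ∈ {(1,1,1,0); (1,1,1,1)} — 2.
Total: 3 + 6 + 0 + 2 = 11.

11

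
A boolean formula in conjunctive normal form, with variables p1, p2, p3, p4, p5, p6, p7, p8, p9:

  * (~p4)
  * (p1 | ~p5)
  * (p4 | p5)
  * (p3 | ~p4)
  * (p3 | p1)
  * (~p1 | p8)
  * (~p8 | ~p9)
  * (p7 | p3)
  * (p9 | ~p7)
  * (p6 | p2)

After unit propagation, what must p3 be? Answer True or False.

(~p4) stands alone — p4 = False.
In (p4 | p5), p4 is now false; p5 must hold, so p5 = True.
From (~p5 | p1) and p5 = True: p1 = True.
(~p1 | p8): since p1 = True, the clause reduces to (p8). p8 = True.
(~p8 | ~p9) with p8 = True leaves only ~p9, so p9 = False.
From (~p7 | p9) and p9 = False: p7 = False.
(p3 | p7): since p7 = False, the clause reduces to (p3). p3 = True.

True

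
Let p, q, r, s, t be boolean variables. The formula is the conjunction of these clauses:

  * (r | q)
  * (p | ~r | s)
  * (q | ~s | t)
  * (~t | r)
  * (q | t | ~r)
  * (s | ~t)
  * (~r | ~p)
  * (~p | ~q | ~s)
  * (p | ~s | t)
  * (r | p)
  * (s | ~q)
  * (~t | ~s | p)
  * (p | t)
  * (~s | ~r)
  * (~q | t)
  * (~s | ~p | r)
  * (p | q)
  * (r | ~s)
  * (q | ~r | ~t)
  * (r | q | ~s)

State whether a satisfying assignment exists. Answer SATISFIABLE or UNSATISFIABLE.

UNSATISFIABLE

r = True:
  propagation gives p=False, s=True; an empty clause results — contradiction.
r = False:
  propagation gives q=True, t=False; an empty clause results — contradiction.
Every branch closes, so no satisfying assignment exists.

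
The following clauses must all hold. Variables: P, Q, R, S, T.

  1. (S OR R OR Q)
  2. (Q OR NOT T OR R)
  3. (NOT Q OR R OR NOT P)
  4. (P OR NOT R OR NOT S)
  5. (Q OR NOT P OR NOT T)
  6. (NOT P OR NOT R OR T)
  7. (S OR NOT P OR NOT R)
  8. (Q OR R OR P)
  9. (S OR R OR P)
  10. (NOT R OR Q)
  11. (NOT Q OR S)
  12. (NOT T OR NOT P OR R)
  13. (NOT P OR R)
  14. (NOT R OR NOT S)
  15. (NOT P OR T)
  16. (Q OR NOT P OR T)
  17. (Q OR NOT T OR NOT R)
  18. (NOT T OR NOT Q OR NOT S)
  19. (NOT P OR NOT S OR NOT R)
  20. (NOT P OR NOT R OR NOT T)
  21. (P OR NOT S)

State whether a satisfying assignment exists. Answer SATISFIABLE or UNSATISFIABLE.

R = True:
  propagation gives Q=True, S=True; an empty clause results — contradiction.
R = False:
  propagation gives P=False, Q=True, S=True; an empty clause results — contradiction.
Every branch closes, so no satisfying assignment exists.

UNSATISFIABLE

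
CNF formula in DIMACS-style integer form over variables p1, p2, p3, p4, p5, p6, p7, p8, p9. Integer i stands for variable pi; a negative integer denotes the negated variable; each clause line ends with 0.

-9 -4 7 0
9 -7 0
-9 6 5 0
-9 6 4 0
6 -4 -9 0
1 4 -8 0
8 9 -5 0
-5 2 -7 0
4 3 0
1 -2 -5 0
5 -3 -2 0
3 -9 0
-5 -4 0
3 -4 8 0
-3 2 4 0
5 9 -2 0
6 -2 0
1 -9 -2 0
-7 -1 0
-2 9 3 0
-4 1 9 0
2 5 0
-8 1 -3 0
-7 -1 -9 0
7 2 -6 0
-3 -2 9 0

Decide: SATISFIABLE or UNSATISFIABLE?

Branch on p1: take p1 = True.
  then p7 is forced to False.
Set p2 = True and propagate.
  then p6 is forced to True.
The remaining clauses are satisfied by p3 = True, p4 = False, p5 = True, p8 = False, p9 = True.
So p1=T  p2=T  p3=T  p4=F  p5=T  p6=T  p7=F  p8=F  p9=T is a satisfying assignment.

SATISFIABLE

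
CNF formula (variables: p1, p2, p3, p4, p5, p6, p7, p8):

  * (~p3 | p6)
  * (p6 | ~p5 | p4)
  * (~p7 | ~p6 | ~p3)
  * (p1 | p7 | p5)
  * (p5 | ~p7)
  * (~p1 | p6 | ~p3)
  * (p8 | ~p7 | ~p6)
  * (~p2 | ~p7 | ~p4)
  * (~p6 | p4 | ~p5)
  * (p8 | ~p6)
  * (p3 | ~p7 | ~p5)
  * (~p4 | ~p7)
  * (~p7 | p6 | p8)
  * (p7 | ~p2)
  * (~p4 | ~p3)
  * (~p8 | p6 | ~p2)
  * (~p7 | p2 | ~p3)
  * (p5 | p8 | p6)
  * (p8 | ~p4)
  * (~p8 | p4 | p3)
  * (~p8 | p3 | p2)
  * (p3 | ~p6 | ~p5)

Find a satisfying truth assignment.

Try p1 = True.
Set p2 = False and propagate.
Set p3 = True and propagate.
  then p6 is forced to True.
  then p7 is forced to False.
  then p8 is forced to True.
  then p4 is forced to False.
  then p5 is forced to False.

p1 = T  p2 = F  p3 = T  p4 = F  p5 = F  p6 = T  p7 = F  p8 = T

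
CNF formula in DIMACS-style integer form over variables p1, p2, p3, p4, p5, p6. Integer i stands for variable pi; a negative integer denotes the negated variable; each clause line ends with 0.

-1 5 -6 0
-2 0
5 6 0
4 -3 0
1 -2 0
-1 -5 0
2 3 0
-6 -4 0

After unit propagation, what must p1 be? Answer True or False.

False

Unit clause (!p2) sets p2 = False.
In (p2 || p3), p2 is now false; p3 must hold, so p3 = True.
(p4 || !p3) with p3 = True leaves only p4, so p4 = True.
From (!p6 || !p4) and p4 = True: p6 = False.
From (p6 || p5) and p6 = False: p5 = True.
From (!p1 || !p5) and p5 = True: p1 = False.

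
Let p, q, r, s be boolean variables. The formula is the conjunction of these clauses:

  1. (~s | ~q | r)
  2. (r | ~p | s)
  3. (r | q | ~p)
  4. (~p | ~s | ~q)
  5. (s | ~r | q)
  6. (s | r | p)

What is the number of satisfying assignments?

6

Satisfying assignments:
  p=F q=F r=F s=T
  p=F q=F r=T s=T
  p=F q=T r=T s=F
  p=F q=T r=T s=T
  p=T q=F r=T s=T
  p=T q=T r=T s=F
Count: 6.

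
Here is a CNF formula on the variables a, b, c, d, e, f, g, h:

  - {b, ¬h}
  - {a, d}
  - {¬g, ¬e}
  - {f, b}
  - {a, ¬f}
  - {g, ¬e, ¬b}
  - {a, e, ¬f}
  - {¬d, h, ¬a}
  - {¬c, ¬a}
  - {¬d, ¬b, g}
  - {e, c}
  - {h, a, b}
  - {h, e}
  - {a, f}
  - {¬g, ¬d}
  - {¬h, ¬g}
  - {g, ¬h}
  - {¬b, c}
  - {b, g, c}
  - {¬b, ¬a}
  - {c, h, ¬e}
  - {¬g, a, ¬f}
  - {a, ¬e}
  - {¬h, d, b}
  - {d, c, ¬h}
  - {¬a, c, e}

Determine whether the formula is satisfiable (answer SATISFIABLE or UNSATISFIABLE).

a = True:
  propagation gives c=False, e=True, g=False, b=False; an empty clause results — contradiction.
a = False:
  propagation gives d=True, f=False; an empty clause results — contradiction.
Every branch closes, so no satisfying assignment exists.

UNSATISFIABLE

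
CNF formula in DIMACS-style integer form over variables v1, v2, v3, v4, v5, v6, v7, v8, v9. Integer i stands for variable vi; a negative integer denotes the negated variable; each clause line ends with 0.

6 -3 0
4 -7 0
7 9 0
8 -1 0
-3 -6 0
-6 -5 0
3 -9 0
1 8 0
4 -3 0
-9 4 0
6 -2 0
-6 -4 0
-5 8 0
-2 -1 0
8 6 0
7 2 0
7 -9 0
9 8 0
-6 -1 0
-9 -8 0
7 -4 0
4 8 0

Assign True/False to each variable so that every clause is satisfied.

v1 = False, v2 = False, v3 = False, v4 = True, v5 = False, v6 = False, v7 = True, v8 = True, v9 = False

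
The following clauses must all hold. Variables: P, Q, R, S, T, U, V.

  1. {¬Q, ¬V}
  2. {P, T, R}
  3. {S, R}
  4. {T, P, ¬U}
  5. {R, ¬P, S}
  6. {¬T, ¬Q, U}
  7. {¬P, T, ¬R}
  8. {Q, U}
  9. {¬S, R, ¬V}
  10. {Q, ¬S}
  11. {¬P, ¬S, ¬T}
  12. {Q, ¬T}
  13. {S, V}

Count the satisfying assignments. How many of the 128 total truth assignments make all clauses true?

5

Satisfying assignments:
  P=0 Q=1 R=0 S=1 T=1 U=1 V=0
  P=0 Q=1 R=1 S=1 T=0 U=0 V=0
  P=0 Q=1 R=1 S=1 T=1 U=1 V=0
  P=1 Q=1 R=0 S=1 T=0 U=0 V=0
  P=1 Q=1 R=0 S=1 T=0 U=1 V=0
Count: 5.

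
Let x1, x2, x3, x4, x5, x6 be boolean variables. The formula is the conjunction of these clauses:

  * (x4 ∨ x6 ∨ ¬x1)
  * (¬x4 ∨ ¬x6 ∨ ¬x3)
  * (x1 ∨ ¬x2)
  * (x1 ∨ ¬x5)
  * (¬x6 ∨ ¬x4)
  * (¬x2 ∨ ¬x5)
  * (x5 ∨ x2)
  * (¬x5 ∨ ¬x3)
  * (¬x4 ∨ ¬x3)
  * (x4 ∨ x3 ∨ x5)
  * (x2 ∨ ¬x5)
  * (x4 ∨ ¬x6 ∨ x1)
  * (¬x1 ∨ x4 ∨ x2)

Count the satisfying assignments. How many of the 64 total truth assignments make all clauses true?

2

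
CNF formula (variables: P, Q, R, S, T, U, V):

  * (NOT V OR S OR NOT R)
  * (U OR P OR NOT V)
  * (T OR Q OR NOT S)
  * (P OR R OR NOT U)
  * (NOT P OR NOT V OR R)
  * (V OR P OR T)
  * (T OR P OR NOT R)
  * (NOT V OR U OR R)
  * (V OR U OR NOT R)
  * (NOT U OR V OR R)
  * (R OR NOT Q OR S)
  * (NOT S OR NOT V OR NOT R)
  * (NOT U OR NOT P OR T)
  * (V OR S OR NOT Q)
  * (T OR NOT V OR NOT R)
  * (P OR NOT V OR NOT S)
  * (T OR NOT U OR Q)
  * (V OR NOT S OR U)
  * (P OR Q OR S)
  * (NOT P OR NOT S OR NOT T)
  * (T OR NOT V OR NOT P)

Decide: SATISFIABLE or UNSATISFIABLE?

Try P = False.
Set Q = True and propagate.
Try R = True.
  then T is forced to True.
For the remaining variables, S = True, U = True, V = False works.
Every clause has at least one true literal under this assignment.
So P = False, Q = True, R = True, S = True, T = True, U = True, V = False is a satisfying assignment.

SATISFIABLE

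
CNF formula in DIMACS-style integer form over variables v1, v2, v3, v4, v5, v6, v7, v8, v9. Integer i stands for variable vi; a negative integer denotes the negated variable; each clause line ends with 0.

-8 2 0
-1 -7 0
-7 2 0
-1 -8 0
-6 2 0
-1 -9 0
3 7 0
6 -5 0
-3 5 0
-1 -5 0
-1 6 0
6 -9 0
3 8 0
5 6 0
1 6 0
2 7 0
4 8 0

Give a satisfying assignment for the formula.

v2 occurs only positively in the remaining clauses — set v2 = True.
Pure literal: v9 appears only negated; assign v9 = False.
Try v1 = False.
  then v6 is forced to True.
Try v3 = False.
  then v7 is forced to True.
  then v8 is forced to True.
v4, v5 are now unconstrained; take v4 = False, v5 = False.
Check each clause:
  1. (v2 ∨ ¬v8) — v2 is true.
  2. (¬v1 ∨ ¬v7) — ¬v1 is true.
  3. (¬v7 ∨ v2) — v2 is true.
  4. (¬v8 ∨ ¬v1) — ¬v1 is true.
  5. (¬v6 ∨ v2) — v2 is true.
  6. (¬v9 ∨ ¬v1) — ¬v1 is true.
  7. (v7 ∨ v3) — v7 is true.
  8. (v6 ∨ ¬v5) — ¬v5 is true.
  9. (¬v3 ∨ v5) — ¬v3 is true.
  10. (¬v5 ∨ ¬v1) — ¬v5 is true.
  11. (¬v1 ∨ v6) — v6 is true.
  12. (v6 ∨ ¬v9) — v6 is true.
  13. (v3 ∨ v8) — v8 is true.
  14. (v5 ∨ v6) — v6 is true.
  15. (v6 ∨ v1) — v6 is true.
  16. (v7 ∨ v2) — v2 is true.
  17. (v8 ∨ v4) — v8 is true.

v1 = 0, v2 = 1, v3 = 0, v4 = 0, v5 = 0, v6 = 1, v7 = 1, v8 = 1, v9 = 0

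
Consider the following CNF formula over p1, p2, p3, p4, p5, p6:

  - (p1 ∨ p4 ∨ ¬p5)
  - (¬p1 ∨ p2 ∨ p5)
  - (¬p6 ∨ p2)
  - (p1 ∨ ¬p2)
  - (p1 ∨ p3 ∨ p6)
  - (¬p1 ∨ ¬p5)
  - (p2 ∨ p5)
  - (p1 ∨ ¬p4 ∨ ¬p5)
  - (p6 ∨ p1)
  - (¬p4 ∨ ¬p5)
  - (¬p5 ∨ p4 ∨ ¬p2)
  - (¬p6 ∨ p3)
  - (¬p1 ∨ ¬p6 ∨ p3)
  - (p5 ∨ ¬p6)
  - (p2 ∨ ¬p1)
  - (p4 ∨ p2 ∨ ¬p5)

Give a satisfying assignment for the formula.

p3 occurs only positively in the remaining clauses — set p3 = True.
Branch on p1: take p1 = True.
  then p5 is forced to False.
  then p2 is forced to True.
  then p6 is forced to False.
p4 is now unconstrained; take p4 = False.

p1=True, p2=True, p3=True, p4=False, p5=False, p6=False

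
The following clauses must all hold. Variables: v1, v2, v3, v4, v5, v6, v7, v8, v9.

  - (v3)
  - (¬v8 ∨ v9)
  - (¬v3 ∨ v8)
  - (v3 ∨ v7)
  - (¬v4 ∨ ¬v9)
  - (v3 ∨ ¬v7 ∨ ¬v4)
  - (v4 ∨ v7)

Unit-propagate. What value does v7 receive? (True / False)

(v3) stands alone — v3 = True.
From (v8 ∨ ¬v3) and v3 = True: v8 = True.
In (¬v8 ∨ v9), ¬v8 is now false; v9 must hold, so v9 = True.
(¬v9 ∨ ¬v4): since v9 = True, the clause reduces to (¬v4). v4 = False.
From (v4 ∨ v7) and v4 = False: v7 = True.

True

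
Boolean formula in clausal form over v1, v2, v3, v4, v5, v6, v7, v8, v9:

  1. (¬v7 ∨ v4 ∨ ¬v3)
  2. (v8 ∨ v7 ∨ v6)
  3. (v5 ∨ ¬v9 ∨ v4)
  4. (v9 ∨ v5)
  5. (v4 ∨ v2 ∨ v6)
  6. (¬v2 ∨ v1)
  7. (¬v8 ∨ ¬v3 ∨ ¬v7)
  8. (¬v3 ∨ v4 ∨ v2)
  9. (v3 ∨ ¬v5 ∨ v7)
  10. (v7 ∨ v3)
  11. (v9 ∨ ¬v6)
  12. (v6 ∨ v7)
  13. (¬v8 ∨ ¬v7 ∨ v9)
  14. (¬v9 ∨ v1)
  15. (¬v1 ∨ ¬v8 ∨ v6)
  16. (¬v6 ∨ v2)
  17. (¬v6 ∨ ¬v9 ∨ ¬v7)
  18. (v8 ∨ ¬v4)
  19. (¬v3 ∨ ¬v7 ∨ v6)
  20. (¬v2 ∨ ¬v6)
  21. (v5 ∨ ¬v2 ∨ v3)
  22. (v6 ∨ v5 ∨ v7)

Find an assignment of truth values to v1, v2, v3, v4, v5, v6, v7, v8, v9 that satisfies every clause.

v1 = True  v2 = True  v3 = False  v4 = False  v5 = True  v6 = False  v7 = True  v8 = False  v9 = False

Try v1 = True.
Set v2 = True and propagate.
  then v6 is forced to False.
  then v7 is forced to True.
  then v8 is forced to False.
  then v4 is forced to False.
  then v3 is forced to False.
  then v5 is forced to True.
v9 is now unconstrained; take v9 = False.
Every clause has at least one true literal under this assignment.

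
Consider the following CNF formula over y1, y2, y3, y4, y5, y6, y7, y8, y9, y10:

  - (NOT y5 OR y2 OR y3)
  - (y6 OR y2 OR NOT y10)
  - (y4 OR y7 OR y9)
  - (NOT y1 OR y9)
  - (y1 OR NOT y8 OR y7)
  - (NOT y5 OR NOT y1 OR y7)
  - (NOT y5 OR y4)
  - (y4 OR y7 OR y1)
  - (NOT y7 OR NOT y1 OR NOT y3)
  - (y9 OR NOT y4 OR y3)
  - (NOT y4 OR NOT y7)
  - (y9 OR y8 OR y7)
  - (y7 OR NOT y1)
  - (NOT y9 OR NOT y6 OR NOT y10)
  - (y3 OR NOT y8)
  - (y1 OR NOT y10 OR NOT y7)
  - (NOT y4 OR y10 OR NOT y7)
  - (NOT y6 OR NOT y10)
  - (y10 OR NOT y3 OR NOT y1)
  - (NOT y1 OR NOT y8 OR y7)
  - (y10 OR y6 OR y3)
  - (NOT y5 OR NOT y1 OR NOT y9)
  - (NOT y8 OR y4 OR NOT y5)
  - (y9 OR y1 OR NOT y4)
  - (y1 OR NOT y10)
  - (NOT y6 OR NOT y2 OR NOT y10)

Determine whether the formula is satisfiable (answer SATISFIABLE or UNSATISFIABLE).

SATISFIABLE

Pure literal: y5 appears only negated; assign y5 = False.
Branch on y1: take y1 = False.
  then y10 is forced to False.
For the remaining variables, y2 = False, y3 = True, y4 = False, y6 = True, y7 = True, y8 = True, y9 = True works.
Every clause has at least one true literal under this assignment.
So y1 = F, y2 = F, y3 = T, y4 = F, y5 = F, y6 = T, y7 = T, y8 = T, y9 = T, y10 = F is a satisfying assignment.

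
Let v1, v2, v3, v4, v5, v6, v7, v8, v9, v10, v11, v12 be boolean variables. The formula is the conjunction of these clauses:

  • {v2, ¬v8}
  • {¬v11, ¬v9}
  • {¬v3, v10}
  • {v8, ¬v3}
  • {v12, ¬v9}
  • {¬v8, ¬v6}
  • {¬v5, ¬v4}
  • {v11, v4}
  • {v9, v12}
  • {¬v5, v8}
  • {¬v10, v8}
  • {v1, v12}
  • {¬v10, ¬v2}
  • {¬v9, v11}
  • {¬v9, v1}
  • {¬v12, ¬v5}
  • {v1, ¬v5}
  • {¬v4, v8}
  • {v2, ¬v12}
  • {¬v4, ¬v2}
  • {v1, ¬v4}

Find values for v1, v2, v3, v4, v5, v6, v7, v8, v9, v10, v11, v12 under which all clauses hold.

v1=T, v2=T, v3=F, v4=F, v5=F, v6=F, v7=T, v8=F, v9=F, v10=F, v11=T, v12=T

v1 occurs only positively in the remaining clauses — set v1 = True.
v3 occurs only negated in the remaining clauses — set v3 = False.
Branch on v2: take v2 = True.
  then v10 is forced to False.
  then v4 is forced to False.
  then v11 is forced to True.
  then v9 is forced to False.
  then v12 is forced to True.
  then v5 is forced to False.
Try v6 = False.
v7, v8 are now unconstrained; take v7 = True, v8 = False.
Every clause has at least one true literal under this assignment.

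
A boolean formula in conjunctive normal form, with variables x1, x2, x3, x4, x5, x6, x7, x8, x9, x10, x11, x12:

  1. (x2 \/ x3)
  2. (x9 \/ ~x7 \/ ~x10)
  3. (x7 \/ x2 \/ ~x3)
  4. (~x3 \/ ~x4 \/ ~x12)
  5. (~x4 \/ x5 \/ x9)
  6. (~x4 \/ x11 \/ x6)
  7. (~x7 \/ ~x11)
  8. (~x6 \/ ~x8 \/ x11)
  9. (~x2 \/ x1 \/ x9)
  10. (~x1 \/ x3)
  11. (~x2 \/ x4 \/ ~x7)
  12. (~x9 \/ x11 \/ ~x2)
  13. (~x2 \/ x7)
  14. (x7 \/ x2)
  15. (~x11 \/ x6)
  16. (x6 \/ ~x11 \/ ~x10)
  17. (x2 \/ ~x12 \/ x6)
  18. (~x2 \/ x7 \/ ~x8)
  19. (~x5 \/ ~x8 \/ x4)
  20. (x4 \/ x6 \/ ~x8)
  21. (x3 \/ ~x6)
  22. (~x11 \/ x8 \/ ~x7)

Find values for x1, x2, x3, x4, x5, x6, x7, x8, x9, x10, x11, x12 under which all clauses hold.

x1=True, x2=False, x3=True, x4=False, x5=False, x6=True, x7=True, x8=False, x9=False, x10=False, x11=False, x12=False

x10 occurs only negated in the remaining clauses — set x10 = False.
Pure literal: x12 appears only negated; assign x12 = False.
Branch on x1: take x1 = True.
  then x3 is forced to True.
Set x2 = False and propagate.
  then x7 is forced to True.
  then x11 is forced to False.
Branch on x4: take x4 = False.
The remaining clauses are satisfied by x5 = False, x6 = True, x8 = False, x9 = False.
Every clause has at least one true literal under this assignment.
Check each clause:
  1. (x2 \/ x3) — x3 is true.
  2. (x9 \/ ~x10 \/ ~x7) — ~x10 is true.
  3. (~x3 \/ x2 \/ x7) — x7 is true.
  4. (~x4 \/ ~x12 \/ ~x3) — ~x4 is true.
  5. (x9 \/ x5 \/ ~x4) — ~x4 is true.
  6. (~x4 \/ x11 \/ x6) — ~x4 is true.
  7. (~x7 \/ ~x11) — ~x11 is true.
  8. (x11 \/ ~x6 \/ ~x8) — ~x8 is true.
  9. (~x2 \/ x1 \/ x9) — ~x2 is true.
  10. (x3 \/ ~x1) — x3 is true.
  11. (~x7 \/ x4 \/ ~x2) — ~x2 is true.
  12. (~x2 \/ x11 \/ ~x9) — ~x2 is true.
  13. (x7 \/ ~x2) — ~x2 is true.
  14. (x7 \/ x2) — x7 is true.
  15. (~x11 \/ x6) — ~x11 is true.
  16. (x6 \/ ~x11 \/ ~x10) — ~x11 is true.
  17. (~x12 \/ x2 \/ x6) — ~x12 is true.
  18. (~x8 \/ ~x2 \/ x7) — ~x8 is true.
  19. (~x5 \/ x4 \/ ~x8) — ~x8 is true.
  20. (x6 \/ ~x8 \/ x4) — ~x8 is true.
  21. (x3 \/ ~x6) — x3 is true.
  22. (~x7 \/ ~x11 \/ x8) — ~x11 is true.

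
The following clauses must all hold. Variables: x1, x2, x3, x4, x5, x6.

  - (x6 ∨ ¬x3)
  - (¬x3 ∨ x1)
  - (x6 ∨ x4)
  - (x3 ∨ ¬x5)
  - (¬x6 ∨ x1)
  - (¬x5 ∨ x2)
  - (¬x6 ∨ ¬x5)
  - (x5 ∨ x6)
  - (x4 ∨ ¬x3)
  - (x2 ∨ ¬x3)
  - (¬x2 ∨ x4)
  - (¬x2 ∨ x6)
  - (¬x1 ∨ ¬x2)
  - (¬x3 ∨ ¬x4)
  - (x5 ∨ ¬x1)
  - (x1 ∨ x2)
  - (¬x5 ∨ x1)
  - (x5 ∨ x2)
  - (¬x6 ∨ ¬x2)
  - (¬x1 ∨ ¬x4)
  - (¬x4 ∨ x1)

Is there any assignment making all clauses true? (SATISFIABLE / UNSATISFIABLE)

UNSATISFIABLE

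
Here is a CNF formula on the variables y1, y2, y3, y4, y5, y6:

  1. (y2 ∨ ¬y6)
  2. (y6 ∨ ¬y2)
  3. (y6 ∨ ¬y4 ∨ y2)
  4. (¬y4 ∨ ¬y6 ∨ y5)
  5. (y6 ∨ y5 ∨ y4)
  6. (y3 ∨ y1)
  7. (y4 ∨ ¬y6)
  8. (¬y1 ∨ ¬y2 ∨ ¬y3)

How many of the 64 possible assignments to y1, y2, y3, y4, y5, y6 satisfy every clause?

Satisfying assignments:
  y1=0 y2=0 y3=1 y4=0 y5=1 y6=0
  y1=0 y2=1 y3=1 y4=1 y5=1 y6=1
  y1=1 y2=0 y3=0 y4=0 y5=1 y6=0
  y1=1 y2=0 y3=1 y4=0 y5=1 y6=0
  y1=1 y2=1 y3=0 y4=1 y5=1 y6=1
That's 5 in total.

5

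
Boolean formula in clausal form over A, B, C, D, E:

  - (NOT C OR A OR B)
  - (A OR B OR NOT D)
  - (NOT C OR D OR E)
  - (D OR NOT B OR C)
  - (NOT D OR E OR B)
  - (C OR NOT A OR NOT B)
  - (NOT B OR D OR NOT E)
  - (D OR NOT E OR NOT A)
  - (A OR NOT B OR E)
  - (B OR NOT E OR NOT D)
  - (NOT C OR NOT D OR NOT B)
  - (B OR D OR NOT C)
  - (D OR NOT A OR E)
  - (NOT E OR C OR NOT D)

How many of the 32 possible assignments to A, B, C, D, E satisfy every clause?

2

The models are:
  A=F B=F C=F D=F E=F
  A=F B=F C=F D=F E=T
Count: 2.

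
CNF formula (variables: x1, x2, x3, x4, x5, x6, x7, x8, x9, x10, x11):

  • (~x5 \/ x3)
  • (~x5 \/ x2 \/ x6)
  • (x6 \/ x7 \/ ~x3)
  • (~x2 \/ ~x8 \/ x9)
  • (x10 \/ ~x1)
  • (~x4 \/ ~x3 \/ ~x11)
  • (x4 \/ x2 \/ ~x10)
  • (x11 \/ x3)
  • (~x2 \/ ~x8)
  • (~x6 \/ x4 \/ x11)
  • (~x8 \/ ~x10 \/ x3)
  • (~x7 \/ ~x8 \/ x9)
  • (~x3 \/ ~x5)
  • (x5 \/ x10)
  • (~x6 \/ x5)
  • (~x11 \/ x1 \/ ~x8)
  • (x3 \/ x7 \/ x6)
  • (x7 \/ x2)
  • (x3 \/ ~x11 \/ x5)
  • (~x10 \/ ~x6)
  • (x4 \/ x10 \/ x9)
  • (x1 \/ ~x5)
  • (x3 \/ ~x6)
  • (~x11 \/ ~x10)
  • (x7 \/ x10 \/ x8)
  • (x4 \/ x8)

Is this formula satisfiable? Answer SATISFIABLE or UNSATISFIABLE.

x9 occurs only positively in the remaining clauses — set x9 = True.
Try x1 = False.
  then x5 is forced to False.
  then x10 is forced to True.
  then x6 is forced to False.
  then x11 is forced to False.
  then x3 is forced to True.
  then x7 is forced to True.
For the remaining variables, x2 = False, x4 = True, x8 = True works.
So x1=F, x2=F, x3=T, x4=T, x5=F, x6=F, x7=T, x8=T, x9=T, x10=T, x11=F is a satisfying assignment.

SATISFIABLE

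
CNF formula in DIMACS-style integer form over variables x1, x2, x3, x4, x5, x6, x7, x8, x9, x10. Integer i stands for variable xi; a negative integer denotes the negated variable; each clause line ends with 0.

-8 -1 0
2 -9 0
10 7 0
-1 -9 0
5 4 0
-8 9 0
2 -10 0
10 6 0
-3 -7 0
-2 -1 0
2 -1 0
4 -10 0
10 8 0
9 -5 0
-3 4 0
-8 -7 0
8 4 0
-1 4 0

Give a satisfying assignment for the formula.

x1=F, x2=T, x3=F, x4=T, x5=F, x6=T, x7=T, x8=F, x9=F, x10=T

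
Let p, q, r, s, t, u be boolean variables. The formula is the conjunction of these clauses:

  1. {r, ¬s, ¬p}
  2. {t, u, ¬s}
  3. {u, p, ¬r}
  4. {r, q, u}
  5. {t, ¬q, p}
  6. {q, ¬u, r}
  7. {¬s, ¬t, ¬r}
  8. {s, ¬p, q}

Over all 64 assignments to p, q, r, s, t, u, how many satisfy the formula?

18

Case analysis on r and p:
  r=T, p=T: 6 of the 16 assignments to (q,s,t,u) work.
  r=T, p=F: remaining (q,s,t,u) ∈ {(F,F,F,T); (F,F,T,T); (F,T,F,T); (T,F,T,T)} — 4.
  r=F, p=T: remaining (q,s,t,u) ∈ {(T,F,F,F); (T,F,F,T); (T,F,T,F); (T,F,T,T)} — 4.
  r=F, p=F: remaining (q,s,t,u) ∈ {(T,F,T,F); (T,F,T,T); (T,T,T,F); (T,T,T,T)} — 4.
Total: 6 + 4 + 4 + 4 = 18.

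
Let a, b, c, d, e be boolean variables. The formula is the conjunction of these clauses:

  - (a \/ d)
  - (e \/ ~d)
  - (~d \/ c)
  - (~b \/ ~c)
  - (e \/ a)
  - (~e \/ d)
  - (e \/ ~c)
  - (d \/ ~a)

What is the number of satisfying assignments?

2

The models are:
  a=F b=F c=T d=T e=T
  a=T b=F c=T d=T e=T
That's 2 in total.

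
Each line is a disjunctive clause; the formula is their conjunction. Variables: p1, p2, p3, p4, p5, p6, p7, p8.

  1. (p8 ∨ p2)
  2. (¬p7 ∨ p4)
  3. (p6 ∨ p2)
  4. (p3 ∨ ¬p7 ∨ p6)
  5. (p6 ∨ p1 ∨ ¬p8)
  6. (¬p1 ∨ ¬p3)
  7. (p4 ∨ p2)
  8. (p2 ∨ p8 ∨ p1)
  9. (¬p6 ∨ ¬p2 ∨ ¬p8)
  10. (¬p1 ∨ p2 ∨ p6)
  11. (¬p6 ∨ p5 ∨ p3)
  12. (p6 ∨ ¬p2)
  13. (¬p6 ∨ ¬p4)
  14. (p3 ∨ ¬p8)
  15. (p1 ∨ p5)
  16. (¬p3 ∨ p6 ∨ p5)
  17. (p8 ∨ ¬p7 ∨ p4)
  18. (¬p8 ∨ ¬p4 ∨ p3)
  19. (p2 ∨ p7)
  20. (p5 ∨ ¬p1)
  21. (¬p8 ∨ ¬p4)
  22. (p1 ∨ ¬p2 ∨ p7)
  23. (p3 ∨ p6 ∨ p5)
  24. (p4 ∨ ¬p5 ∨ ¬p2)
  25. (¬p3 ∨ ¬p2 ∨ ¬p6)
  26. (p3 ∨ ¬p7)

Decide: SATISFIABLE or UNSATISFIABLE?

UNSATISFIABLE

p2 = True:
  propagation gives p6=True, p8=False, p4=False, p7=False; an empty clause results — contradiction.
p2 = False:
  propagation gives p8=True, p6=True, p4=True; an empty clause results — contradiction.
Every branch closes, so no satisfying assignment exists.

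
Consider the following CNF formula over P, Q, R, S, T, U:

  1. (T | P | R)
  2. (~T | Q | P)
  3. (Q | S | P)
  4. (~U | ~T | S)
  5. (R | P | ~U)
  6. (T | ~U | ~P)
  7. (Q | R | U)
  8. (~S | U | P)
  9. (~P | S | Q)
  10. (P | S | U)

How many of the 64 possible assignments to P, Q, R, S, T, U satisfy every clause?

18

Split on P, then U.
  P=1, U=1: remaining (Q,R,S,T) ∈ {(0,0,1,1); (0,1,1,1); (1,0,1,1); (1,1,1,1)} — 4.
  P=1, U=0: T free; 5 ways for (Q,R,S) × 2^1 = 10.
  P=0, U=1: remaining (Q,R,S,T) ∈ {(0,1,1,0); (1,1,0,0); (1,1,1,0); (1,1,1,1)} — 4.
  P=0, U=0: a clause becomes empty — 0.
Total: 4 + 10 + 4 + 0 = 18.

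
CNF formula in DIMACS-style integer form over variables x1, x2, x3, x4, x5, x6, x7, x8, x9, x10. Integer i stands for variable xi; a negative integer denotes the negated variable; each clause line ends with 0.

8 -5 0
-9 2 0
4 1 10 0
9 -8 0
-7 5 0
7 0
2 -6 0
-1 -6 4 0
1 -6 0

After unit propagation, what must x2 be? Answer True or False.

True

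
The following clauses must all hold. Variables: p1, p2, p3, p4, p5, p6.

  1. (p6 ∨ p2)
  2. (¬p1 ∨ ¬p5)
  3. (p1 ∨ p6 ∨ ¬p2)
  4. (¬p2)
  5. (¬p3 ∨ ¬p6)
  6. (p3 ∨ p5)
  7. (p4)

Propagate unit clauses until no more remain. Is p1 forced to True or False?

False

(¬p2) stands alone — p2 = False.
(p2 ∨ p6) with p2 = False leaves only p6, so p6 = True.
(¬p3 ∨ ¬p6): since p6 = True, the clause reduces to (¬p3). p3 = False.
From (p5 ∨ p3) and p3 = False: p5 = True.
(¬p5 ∨ ¬p1) with p5 = True leaves only ¬p1, so p1 = False.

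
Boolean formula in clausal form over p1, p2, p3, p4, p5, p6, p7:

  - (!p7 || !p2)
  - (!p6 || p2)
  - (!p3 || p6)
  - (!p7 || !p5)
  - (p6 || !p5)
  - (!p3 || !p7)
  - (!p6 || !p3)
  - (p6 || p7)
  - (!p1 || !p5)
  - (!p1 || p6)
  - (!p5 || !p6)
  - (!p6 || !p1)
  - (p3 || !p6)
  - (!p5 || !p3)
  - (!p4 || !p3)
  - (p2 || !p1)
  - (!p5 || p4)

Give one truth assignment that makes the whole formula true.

p1=F, p2=F, p3=F, p4=F, p5=F, p6=F, p7=T

Pure literal: p1 appears only negated; assign p1 = False.
p5 occurs only negated in the remaining clauses — set p5 = False.
Try p2 = False.
  then p6 is forced to False.
  then p3 is forced to False.
  then p7 is forced to True.
p4 is now unconstrained; take p4 = False.
Check each clause:
  1. (!p7 || !p2) — !p2 is true.
  2. (p2 || !p6) — !p6 is true.
  3. (p6 || !p3) — !p3 is true.
  4. (!p5 || !p7) — !p5 is true.
  5. (p6 || !p5) — !p5 is true.
  6. (!p3 || !p7) — !p3 is true.
  7. (!p6 || !p3) — !p6 is true.
  8. (p7 || p6) — p7 is true.
  9. (!p5 || !p1) — !p5 is true.
  10. (p6 || !p1) — !p1 is true.
  11. (!p5 || !p6) — !p6 is true.
  12. (!p1 || !p6) — !p6 is true.
  13. (p3 || !p6) — !p6 is true.
  14. (!p3 || !p5) — !p5 is true.
  15. (!p4 || !p3) — !p4 is true.
  16. (!p1 || p2) — !p1 is true.
  17. (p4 || !p5) — !p5 is true.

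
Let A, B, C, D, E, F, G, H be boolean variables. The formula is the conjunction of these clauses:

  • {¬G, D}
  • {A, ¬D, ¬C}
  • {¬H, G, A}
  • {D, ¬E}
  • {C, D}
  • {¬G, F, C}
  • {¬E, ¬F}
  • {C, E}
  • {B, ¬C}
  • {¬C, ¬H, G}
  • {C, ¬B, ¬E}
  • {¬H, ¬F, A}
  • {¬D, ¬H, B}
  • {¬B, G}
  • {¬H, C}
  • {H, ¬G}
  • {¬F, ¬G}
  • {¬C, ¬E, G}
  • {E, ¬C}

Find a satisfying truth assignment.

A=True, B=True, C=True, D=True, E=True, F=False, G=True, H=True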